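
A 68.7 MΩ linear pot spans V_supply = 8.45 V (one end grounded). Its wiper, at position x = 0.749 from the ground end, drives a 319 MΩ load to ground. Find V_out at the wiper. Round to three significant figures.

V_out ≈ 6.08 V

Split the track: R_lower = x·R_p = 51.46 MΩ, R_upper = (1−x)·R_p = 17.24 MΩ.
R_L loads the lower segment: effective lower R = 44.31 MΩ.
Loaded-divider output: V_out = 8.45 × 0.7199 = 6.083 V.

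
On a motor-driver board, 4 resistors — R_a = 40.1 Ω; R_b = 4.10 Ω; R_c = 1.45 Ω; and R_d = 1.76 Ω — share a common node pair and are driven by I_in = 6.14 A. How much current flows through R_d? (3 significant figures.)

Conductances: ΣG = 1/40.1 + 1/4.10 + 1/1.45 + 1/1.76 = 1.527 (1/Ω).
By the current-divider rule, I = I_in · G_k/ΣG = 6.14 × 0.3722 = 2.285 A.

I ≈ 2.29 A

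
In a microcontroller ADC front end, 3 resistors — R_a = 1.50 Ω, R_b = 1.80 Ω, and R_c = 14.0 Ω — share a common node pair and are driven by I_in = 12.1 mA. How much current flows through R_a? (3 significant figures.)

I ≈ 6.24 mA

ΣG = 1/1.50 + 1/1.80 + 1/14.0 = 1.294.
R_a takes the fraction G_k/ΣG = 0.6667/1.294 = 0.5153, so I = 12.1 × 0.5153 = 6.236 mA.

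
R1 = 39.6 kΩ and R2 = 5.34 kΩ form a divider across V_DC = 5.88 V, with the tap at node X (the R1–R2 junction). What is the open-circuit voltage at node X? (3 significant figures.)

V_th ≈ 0.699 V

V_th is the unloaded tap voltage: V_DC · R2/(R1+R2) = 5.88 × 0.1188 = 0.6987 V.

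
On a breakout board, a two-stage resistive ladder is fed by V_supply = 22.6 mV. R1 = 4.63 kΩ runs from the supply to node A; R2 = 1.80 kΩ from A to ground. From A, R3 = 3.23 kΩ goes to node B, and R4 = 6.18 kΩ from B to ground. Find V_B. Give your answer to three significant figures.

V_B ≈ 3.65 mV

The second stage (R3 + R4 = 9.410 kΩ) loads node A in parallel with R2.
Effective lower resistance at A: R2 ‖ 9.410 = 1.511 kΩ.
So V_A = 22.6 × 0.2460 = 5.561 mV.
Stage 2 is unloaded, so V_B = V_A · R4/(R3+R4) = 5.561 × 6.18/9.410 = 3.652 mV.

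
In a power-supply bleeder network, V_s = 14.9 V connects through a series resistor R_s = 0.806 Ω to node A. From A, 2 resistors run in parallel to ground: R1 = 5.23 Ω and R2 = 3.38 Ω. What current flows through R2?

Equivalent of the parallel group: R_p = 2.053 Ω.
V_A = 14.9 × 2.053/2.859 = 10.70 V.
I(R2) = V_A / R2 = 10.70/3.38 = 3.166 A.

I ≈ 3.17 A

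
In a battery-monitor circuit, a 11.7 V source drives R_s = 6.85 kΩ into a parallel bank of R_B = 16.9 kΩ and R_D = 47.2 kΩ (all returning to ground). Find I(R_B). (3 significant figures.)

I ≈ 0.447 mA

Combine the parallel branches: R_p = (1/16.9 + 1/47.2)⁻¹ = 12.44 kΩ.
Node voltage V_A = V_in · R_p/(R_s + R_p) = 11.7 × 0.6450 = 7.546 V.
I(R_B) = V_A / R_B = 7.546/16.9 = 0.4465 mA.
(Equivalently: I_total = 0.6064 mA, then current-divider fraction G_k/ΣG = 0.7363.)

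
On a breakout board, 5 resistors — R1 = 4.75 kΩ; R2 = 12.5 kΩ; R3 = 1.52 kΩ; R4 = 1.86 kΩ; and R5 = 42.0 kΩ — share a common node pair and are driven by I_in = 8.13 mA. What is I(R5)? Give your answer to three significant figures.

ΣG = 1/4.75 + 1/12.5 + 1/1.52 + 1/1.86 + 1/42.0 = 1.510.
By the current-divider rule, I = I_in · G_k/ΣG = 8.13 × 0.01577 = 0.1282 mA.

I ≈ 0.128 mA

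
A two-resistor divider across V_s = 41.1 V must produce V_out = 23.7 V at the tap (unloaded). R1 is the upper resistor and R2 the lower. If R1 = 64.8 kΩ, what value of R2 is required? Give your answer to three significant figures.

Required fraction k = V_out/V_s = 0.5766.
Rearranging, R2 = R1·k/(1−k) = 64.8 × 1.362 = 88.26 kΩ.

R2 ≈ 88.3 kΩ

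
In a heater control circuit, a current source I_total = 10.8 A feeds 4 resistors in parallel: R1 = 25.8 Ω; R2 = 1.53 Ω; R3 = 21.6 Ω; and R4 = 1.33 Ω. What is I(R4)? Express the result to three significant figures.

I ≈ 5.45 A

ΣG = 1/25.8 + 1/1.53 + 1/21.6 + 1/1.33 = 1.491.
Current divider: I(R4) = I_total · G_k/ΣG = 10.8 × (0.7519/1.491) = 10.8 × 0.5044 = 5.448 A.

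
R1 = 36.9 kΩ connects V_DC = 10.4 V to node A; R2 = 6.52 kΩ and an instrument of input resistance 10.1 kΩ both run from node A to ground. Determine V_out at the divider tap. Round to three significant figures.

V_out ≈ 1.01 V

First combine the lower leg with the load: R2 ‖ R_L = 3.962 kΩ.
Now apply the divider: V_out = 10.4 × 0.09697 = 1.008 V.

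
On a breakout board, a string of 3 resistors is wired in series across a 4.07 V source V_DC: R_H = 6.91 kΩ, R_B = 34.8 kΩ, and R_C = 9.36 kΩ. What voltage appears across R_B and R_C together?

V ≈ 3.52 V

Series total: ΣR = 6.91 + 34.8 + 9.36 = 51.07 kΩ.
R_{R_B..R_C} = 34.8 + 9.36 = 44.16 kΩ.
Voltage divider: V = V_DC · (44.16 / 51.07) = 4.07 × 0.8647 = 3.519 V.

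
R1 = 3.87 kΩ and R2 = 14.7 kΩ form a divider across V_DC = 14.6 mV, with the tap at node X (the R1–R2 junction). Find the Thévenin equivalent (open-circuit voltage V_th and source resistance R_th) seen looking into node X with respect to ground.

V_th ≈ 11.6 mV, R_th ≈ 3.06 kΩ

With X open, the divider is unloaded: V_th = 14.6 × 14.7/18.57 = 11.56 mV.
With V_DC suppressed (replaced by a short), R_th = R1 ‖ R2 = (3.870 × 14.7)/(3.870 + 14.7) = 3.063 kΩ.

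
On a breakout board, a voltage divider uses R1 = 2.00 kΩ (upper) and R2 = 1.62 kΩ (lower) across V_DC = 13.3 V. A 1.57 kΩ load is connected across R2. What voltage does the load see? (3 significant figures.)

V_out ≈ 3.79 V

R2 ‖ R_L = (1.62 × 1.57)/(1.62 + 1.57) = 0.7973 kΩ.
Then V_out = V_DC · R2'/(R1 + R2') = 13.3 × 0.7973/2.797 = 3.791 V.
(Unloaded it would be 5.95 V; the load pulls it down.)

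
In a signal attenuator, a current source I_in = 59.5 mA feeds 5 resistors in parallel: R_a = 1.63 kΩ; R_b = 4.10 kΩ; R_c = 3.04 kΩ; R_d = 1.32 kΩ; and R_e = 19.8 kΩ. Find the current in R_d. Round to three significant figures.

Total conductance ΣG = 1/1.63 + 1/4.10 + 1/3.04 + 1/1.32 + 1/19.8 = 1.994 (units of 1/kΩ).
Current divider: I(R_d) = I_in · G_k/ΣG = 59.5 × (0.7576/1.994) = 59.5 × 0.3798 = 22.60 mA.

I ≈ 22.6 mA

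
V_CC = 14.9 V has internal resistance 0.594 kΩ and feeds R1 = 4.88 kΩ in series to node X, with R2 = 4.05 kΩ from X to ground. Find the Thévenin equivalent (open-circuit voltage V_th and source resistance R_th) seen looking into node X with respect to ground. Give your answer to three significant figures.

V_th ≈ 6.34 V, R_th ≈ 2.33 kΩ

R1' = 0.594 + 4.88 = 5.474 kΩ (source resistance + R1).
Open-circuit (no load on X): V_th = V_CC · R2/(R1' + R2) = 14.9 × 4.05/(5.474 + 4.05) = 6.336 V.
With V_CC suppressed (replaced by a short), R_th = R1' ‖ R2 = (5.474 × 4.05)/(5.474 + 4.05) = 2.328 kΩ.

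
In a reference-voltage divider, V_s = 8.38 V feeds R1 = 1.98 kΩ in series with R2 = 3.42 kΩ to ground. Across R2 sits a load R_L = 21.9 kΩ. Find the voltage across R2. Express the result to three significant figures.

V_out ≈ 5.02 V

R2 ‖ R_L = (3.42 × 21.9)/(3.42 + 21.9) = 2.958 kΩ.
Voltage divider with the loaded lower leg: V_out = 8.38 × 2.958/(1.98 + 2.958) = 8.38 × 0.5990 = 5.020 V.
(Unloaded it would be 5.31 V; the load pulls it down.)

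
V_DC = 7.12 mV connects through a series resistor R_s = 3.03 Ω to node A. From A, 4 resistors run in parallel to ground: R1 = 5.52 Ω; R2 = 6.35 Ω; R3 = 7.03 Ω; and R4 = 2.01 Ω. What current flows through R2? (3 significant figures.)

Equivalent of the parallel group: R_p = 1.022 Ω.
V_A = 7.12 × 1.022/4.052 = 1.796 mV.
Branch current I = V_A/R2 = 1.796/6.35 = 0.2828 mA.

I ≈ 0.283 mA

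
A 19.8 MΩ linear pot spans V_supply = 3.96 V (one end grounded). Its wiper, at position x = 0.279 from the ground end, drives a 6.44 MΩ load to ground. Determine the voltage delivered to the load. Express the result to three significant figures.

Lower segment x·R_p = 5.524 MΩ; upper segment (1−x)·R_p = 14.28 MΩ.
R_L loads the lower segment: effective lower R = 2.974 MΩ.
Loaded-divider output: V_out = 3.96 × 0.1724 = 0.6826 V.
(Unloaded: V_out = x·V_supply = 1.10 V.)

V_out ≈ 0.683 V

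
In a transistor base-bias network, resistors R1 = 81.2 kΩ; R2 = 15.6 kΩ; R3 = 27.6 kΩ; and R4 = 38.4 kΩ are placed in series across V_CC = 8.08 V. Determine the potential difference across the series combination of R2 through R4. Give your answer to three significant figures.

Series total: ΣR = 81.2 + 15.6 + 27.6 + 38.4 = 162.8 kΩ.
R_{R2..R4} = 15.6 + 27.6 + 38.4 = 81.60 kΩ.
V = V_CC · R/ΣR = 8.08 × 0.5012 = 4.050 V.

V ≈ 4.05 V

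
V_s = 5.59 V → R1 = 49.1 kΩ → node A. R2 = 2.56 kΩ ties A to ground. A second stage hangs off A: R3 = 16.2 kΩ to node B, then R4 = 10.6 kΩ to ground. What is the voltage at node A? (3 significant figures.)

V_A ≈ 0.254 V

Looking into the second stage from A: R3 + R4 = 26.80 kΩ appears in parallel with R2.
R2 ‖ (R3+R4) = 2.337 kΩ.
V_A = 5.59 × 2.337/(49.1 + 2.337) = 0.2540 V.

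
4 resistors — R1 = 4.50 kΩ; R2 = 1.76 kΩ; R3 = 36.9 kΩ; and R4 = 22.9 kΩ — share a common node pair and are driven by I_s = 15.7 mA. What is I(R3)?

Total conductance ΣG = 1/4.50 + 1/1.76 + 1/36.9 + 1/22.9 = 0.8612 (units of 1/kΩ).
By the current-divider rule, I = I_s · G_k/ΣG = 15.7 × 0.03147 = 0.4941 mA.

I ≈ 0.494 mA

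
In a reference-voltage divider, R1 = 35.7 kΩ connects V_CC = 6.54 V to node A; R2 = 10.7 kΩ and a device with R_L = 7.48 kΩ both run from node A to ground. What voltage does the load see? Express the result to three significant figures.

The load sits in parallel with R2, giving an effective lower resistance R2' = R2·R_L/(R2+R_L) = 4.402 kΩ.
Then V_out = V_CC · R2'/(R1 + R2') = 6.54 × 4.402/40.10 = 0.7180 V.
(Unloaded it would be 1.51 V; the load pulls it down.)

V_out ≈ 0.718 V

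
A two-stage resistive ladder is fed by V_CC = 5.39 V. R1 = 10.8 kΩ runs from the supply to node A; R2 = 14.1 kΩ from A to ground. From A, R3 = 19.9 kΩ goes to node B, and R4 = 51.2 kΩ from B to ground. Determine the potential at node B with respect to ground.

Looking into the second stage from A: R3 + R4 = 71.10 kΩ appears in parallel with R2.
Effective lower resistance at A: R2 ‖ 71.10 = 11.77 kΩ.
V_A = 5.39 × 11.77/(10.8 + 11.77) = 2.810 V.
Then the unloaded second divider: V_B = V_A × R4/(R3+R4) = 2.810 × 0.7201 = 2.024 V.

V_B ≈ 2.02 V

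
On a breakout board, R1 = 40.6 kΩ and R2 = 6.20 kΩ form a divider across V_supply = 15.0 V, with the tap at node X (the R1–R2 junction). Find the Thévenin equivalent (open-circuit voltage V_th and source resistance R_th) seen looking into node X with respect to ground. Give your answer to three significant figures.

V_th ≈ 1.99 V, R_th ≈ 5.38 kΩ

Open-circuit (no load on X): V_th = V_supply · R2/(R1 + R2) = 15.0 × 6.20/(40.60 + 6.20) = 1.987 V.
With V_supply suppressed (replaced by a short), R_th = R1 ‖ R2 = (40.60 × 6.20)/(40.60 + 6.20) = 5.379 kΩ.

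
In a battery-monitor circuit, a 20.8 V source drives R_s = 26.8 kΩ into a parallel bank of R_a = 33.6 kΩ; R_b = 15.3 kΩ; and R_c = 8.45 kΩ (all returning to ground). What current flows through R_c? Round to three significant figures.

I ≈ 0.366 mA

Equivalent of the parallel group: R_p = 4.685 kΩ.
V_A = 20.8 × 4.685/31.48 = 3.095 V.
Branch current I = V_A/R_c = 3.095/8.45 = 0.3663 mA.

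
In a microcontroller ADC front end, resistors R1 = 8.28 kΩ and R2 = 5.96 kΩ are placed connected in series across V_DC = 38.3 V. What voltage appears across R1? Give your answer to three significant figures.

Series total: ΣR = 8.28 + 5.96 = 14.24 kΩ.
Voltage divider: V = V_DC · (8.280 / 14.24) = 38.3 × 0.5815 = 22.27 V.

V ≈ 22.3 V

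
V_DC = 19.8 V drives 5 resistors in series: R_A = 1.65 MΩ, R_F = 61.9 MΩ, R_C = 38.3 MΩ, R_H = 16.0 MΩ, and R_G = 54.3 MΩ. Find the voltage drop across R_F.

V ≈ 7.12 V

Series total: ΣR = 1.65 + 61.9 + 38.3 + 16.0 + 54.3 = 172.2 MΩ.
Voltage divider: V = V_DC · (61.90 / 172.2) = 19.8 × 0.3596 = 7.119 V.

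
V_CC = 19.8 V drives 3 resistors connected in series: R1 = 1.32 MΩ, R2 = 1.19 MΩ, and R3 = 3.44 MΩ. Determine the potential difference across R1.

Total series resistance ΣR = 1.32 + 1.19 + 3.44 = 5.950 MΩ.
V = V_CC · R/ΣR = 19.8 × 0.2218 = 4.393 V.

V ≈ 4.39 V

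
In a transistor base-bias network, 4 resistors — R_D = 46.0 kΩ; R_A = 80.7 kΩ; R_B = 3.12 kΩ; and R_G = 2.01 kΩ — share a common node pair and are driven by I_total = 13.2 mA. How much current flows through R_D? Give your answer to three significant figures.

I ≈ 0.337 mA

Total conductance ΣG = 1/46.0 + 1/80.7 + 1/3.12 + 1/2.01 = 0.8522 (units of 1/kΩ).
By the current-divider rule, I = I_total · G_k/ΣG = 13.2 × 0.02551 = 0.3367 mA.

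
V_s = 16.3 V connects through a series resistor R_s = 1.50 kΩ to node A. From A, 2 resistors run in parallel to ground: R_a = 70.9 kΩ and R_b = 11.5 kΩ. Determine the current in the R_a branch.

I ≈ 0.200 mA

Parallel bank: R_p = 1/(1/70.9 + 1/11.5) = 9.895 kΩ.
Node voltage V_A = V_s · R_p/(R_s + R_p) = 16.3 × 0.8684 = 14.15 V.
Branch current I = V_A/R_a = 14.15/70.9 = 0.1996 mA.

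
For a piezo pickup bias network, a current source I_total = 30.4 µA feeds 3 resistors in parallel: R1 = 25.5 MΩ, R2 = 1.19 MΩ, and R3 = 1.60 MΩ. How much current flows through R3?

Total conductance ΣG = 1/25.5 + 1/1.19 + 1/1.60 = 1.505 (units of 1/MΩ).
R3 takes the fraction G_k/ΣG = 0.6250/1.505 = 0.4154, so I = 30.4 × 0.4154 = 12.63 µA.

I ≈ 12.6 µA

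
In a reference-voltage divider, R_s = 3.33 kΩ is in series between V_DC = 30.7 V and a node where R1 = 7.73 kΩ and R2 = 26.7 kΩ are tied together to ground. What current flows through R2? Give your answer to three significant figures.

I ≈ 0.739 mA

Parallel bank: R_p = 1/(1/7.73 + 1/26.7) = 5.995 kΩ.
V_A by voltage divider: V_A = 30.7 × 5.995/(3.33 + 5.995) = 19.74 V.
I(R2) = V_A / R2 = 19.74/26.7 = 0.7392 mA.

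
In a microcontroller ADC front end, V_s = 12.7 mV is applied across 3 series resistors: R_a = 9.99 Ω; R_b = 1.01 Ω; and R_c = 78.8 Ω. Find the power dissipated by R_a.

P ≈ 0.200 µW

Series current I = V_s/ΣR = 12.7/89.80 = 0.1414 mA.
V(R_a) = I·R = 1.413 mV; P = V·I = 1.413 × 0.1414 = 0.1998 µW.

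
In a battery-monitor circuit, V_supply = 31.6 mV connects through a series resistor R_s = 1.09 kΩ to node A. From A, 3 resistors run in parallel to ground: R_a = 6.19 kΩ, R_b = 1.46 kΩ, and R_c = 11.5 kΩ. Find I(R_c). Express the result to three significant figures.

I ≈ 1.36 µA

Parallel bank: R_p = 1/(1/6.19 + 1/1.46 + 1/11.5) = 1.071 kΩ.
V_A = 31.6 × 1.071/2.161 = 15.66 mV.
Branch current I = V_A/R_c = 15.66/11.5 = 1.362 µA.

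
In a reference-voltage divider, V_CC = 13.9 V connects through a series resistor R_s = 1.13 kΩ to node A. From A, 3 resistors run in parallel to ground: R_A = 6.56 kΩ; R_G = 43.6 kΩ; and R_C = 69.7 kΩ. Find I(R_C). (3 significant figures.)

I ≈ 0.164 mA

Parallel bank: R_p = 1/(1/6.56 + 1/43.6 + 1/69.7) = 5.271 kΩ.
V_A = 13.9 × 5.271/6.401 = 11.45 V.
I(R_C) = V_A / R_C = 11.45/69.7 = 0.1642 mA.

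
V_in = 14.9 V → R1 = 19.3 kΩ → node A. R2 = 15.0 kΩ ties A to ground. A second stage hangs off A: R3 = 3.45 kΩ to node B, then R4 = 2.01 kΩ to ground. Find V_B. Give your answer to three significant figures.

V_B ≈ 0.942 V

The second stage (R3 + R4 = 5.460 kΩ) loads node A in parallel with R2.
Effective lower resistance at A: R2 ‖ 5.460 = 4.003 kΩ.
So V_A = 14.9 × 0.1718 = 2.559 V.
Stage 2 is unloaded, so V_B = V_A · R4/(R3+R4) = 2.559 × 2.01/5.460 = 0.9422 V.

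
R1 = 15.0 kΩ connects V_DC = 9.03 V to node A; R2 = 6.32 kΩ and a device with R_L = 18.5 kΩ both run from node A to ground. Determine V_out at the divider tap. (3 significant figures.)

R2 ‖ R_L = (6.32 × 18.5)/(6.32 + 18.5) = 4.711 kΩ.
Now apply the divider: V_out = 9.03 × 0.2390 = 2.158 V.

V_out ≈ 2.16 V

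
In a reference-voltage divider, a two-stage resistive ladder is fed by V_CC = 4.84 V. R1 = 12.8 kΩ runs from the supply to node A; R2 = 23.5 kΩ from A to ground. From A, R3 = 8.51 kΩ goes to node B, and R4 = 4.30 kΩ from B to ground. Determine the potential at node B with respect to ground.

Looking into the second stage from A: R3 + R4 = 12.81 kΩ appears in parallel with R2.
R2 ‖ (R3+R4) = 8.291 kΩ.
First divider: V_A = V_CC · 8.291/(12.8 + 8.291) = 1.903 V.
Then the unloaded second divider: V_B = V_A × R4/(R3+R4) = 1.903 × 0.3357 = 0.6387 V.

V_B ≈ 0.639 V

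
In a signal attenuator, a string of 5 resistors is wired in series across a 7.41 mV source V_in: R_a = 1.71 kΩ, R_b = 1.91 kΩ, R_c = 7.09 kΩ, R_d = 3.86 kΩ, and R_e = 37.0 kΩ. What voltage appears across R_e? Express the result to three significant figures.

V ≈ 5.32 mV

Series total: ΣR = 1.71 + 1.91 + 7.09 + 3.86 + 37.0 = 51.57 kΩ.
Voltage divider: V = V_in · (37.00 / 51.57) = 7.41 × 0.7175 = 5.316 mV.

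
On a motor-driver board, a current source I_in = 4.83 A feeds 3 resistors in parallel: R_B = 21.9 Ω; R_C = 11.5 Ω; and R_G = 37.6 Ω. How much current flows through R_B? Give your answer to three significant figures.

ΣG = 1/21.9 + 1/11.5 + 1/37.6 = 0.1592.
R_B takes the fraction G_k/ΣG = 0.04566/0.1592 = 0.2868, so I = 4.83 × 0.2868 = 1.385 A.

I ≈ 1.39 A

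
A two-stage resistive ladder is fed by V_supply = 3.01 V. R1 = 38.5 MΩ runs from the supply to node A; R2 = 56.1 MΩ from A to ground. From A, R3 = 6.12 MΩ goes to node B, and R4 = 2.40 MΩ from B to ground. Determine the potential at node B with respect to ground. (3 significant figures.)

V_B ≈ 0.137 V

Looking into the second stage from A: R3 + R4 = 8.520 MΩ appears in parallel with R2.
R2 ‖ (R3+R4) = 7.397 MΩ.
V_A = 3.01 × 7.397/(38.5 + 7.397) = 0.4851 V.
V_B = V_A × 0.2817 = 0.1366 V.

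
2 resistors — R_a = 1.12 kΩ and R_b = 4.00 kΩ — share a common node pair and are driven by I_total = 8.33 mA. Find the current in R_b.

With just two branches, the current splits inversely with resistance.
So I = 8.33 × 1.12/5.120 = 1.822 mA.

I ≈ 1.82 mA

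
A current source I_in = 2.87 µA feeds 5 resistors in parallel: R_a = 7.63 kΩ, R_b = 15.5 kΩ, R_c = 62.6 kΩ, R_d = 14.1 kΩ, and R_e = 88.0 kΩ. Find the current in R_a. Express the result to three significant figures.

Total conductance ΣG = 1/7.63 + 1/15.5 + 1/62.6 + 1/14.1 + 1/88.0 = 0.2938 (units of 1/kΩ).
R_a takes the fraction G_k/ΣG = 0.1311/0.2938 = 0.4460, so I = 2.87 × 0.4460 = 1.280 µA.

I ≈ 1.28 µA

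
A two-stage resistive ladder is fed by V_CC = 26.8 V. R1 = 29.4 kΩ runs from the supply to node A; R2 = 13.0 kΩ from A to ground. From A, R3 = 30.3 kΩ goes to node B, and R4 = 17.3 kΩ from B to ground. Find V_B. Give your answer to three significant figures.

V_B ≈ 2.51 V

Node A sees R2 in parallel with the series input of stage 2, R3 + R4 = 47.60 kΩ.
Effective lower resistance at A: R2 ‖ 47.60 = 10.21 kΩ.
So V_A = 26.8 × 0.2578 = 6.909 V.
Stage 2 is unloaded, so V_B = V_A · R4/(R3+R4) = 6.909 × 17.3/47.60 = 2.511 V.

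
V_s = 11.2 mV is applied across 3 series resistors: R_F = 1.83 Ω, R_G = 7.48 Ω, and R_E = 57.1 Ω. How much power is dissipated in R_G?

ΣR = 66.41 Ω → I = 11.2/66.41 = 0.1686 mA.
P = I²R = 0.02844 × 7.48 = 0.2128 µW.

P ≈ 0.213 µW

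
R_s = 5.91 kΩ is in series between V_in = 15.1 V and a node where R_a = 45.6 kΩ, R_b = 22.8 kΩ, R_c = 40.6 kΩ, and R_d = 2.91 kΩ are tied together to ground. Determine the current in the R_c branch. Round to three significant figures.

Combine the parallel branches: R_p = (1/45.6 + 1/22.8 + 1/40.6 + 1/2.91)⁻¹ = 2.304 kΩ.
Node voltage V_A = V_in · R_p/(R_s + R_p) = 15.1 × 0.2805 = 4.235 V.
Branch current I = V_A/R_c = 4.235/40.6 = 0.1043 mA.

I ≈ 0.104 mA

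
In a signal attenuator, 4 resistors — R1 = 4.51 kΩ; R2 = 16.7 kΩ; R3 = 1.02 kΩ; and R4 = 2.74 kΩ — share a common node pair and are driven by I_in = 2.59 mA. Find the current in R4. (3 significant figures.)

Conductances: ΣG = 1/4.51 + 1/16.7 + 1/1.02 + 1/2.74 = 1.627 (1/kΩ).
R4 takes the fraction G_k/ΣG = 0.3650/1.627 = 0.2243, so I = 2.59 × 0.2243 = 0.5810 mA.

I ≈ 0.581 mA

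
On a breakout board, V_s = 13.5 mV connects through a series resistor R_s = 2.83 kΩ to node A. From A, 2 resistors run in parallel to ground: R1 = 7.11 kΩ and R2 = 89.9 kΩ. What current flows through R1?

Equivalent of the parallel group: R_p = 6.589 kΩ.
Node voltage V_A = V_s · R_p/(R_s + R_p) = 13.5 × 0.6995 = 9.444 mV.
Branch current I = V_A/R1 = 9.444/7.11 = 1.328 µA.
(Check via current divider: I_total = 1.433 µA; share G_k/ΣG = 0.9267 → same result.)

I ≈ 1.33 µA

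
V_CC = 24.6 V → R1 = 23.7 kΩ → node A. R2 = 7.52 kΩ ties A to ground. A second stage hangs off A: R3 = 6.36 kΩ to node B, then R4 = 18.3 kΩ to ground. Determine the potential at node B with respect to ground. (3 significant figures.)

Node A sees R2 in parallel with the series input of stage 2, R3 + R4 = 24.66 kΩ.
R2 ‖ (R3+R4) = 5.763 kΩ.
V_A = 24.6 × 5.763/(23.7 + 5.763) = 4.812 V.
Then the unloaded second divider: V_B = V_A × R4/(R3+R4) = 4.812 × 0.7421 = 3.571 V.

V_B ≈ 3.57 V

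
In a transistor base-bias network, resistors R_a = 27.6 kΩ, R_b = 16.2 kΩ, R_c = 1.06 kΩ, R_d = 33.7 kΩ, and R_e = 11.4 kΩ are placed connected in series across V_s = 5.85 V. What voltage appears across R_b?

Series total: ΣR = 27.6 + 16.2 + 1.06 + 33.7 + 11.4 = 89.96 kΩ.
Voltage divider: V = V_s · (16.20 / 89.96) = 5.85 × 0.1801 = 1.053 V.

V ≈ 1.05 V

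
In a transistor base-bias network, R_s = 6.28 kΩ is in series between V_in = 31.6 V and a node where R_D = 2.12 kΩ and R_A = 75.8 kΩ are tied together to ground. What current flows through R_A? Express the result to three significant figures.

I ≈ 0.103 mA

Combine the parallel branches: R_p = (1/2.12 + 1/75.8)⁻¹ = 2.062 kΩ.
Node voltage V_A = V_in · R_p/(R_s + R_p) = 31.6 × 0.2472 = 7.812 V.
Branch current I = V_A/R_A = 7.812/75.8 = 0.1031 mA.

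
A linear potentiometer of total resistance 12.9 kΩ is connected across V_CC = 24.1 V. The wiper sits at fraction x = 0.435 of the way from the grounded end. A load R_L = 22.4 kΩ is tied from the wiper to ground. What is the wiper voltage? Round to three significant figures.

Split the track: R_lower = x·R_p = 5.612 kΩ, R_upper = (1−x)·R_p = 7.288 kΩ.
(x·R_p) ‖ R_L = 4.487 kΩ.
Loaded-divider output: V_out = 24.1 × 0.3811 = 9.184 V.

V_out ≈ 9.18 V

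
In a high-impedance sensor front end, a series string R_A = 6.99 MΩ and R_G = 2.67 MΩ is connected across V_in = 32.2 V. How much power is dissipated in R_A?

ΣR = 9.660 MΩ → I = 32.2/9.660 = 3.333 µA.
P = I²R = 11.11 × 6.99 = 77.67 µW.

P ≈ 77.7 µW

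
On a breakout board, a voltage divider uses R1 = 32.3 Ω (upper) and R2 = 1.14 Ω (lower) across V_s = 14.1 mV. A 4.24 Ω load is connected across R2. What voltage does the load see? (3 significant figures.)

V_out ≈ 0.382 mV

The load sits in parallel with R2, giving an effective lower resistance R2' = R2·R_L/(R2+R_L) = 0.8984 Ω.
Voltage divider with the loaded lower leg: V_out = 14.1 × 0.8984/(32.3 + 0.8984) = 14.1 × 0.02706 = 0.3816 mV.
(Unloaded it would be 0.481 mV; the load pulls it down.)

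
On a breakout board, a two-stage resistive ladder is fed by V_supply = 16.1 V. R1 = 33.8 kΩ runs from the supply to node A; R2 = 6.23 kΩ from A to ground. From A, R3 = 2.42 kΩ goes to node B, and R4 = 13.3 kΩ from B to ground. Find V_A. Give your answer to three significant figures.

V_A ≈ 1.88 V

The second stage (R3 + R4 = 15.72 kΩ) loads node A in parallel with R2.
R2 ‖ (R3+R4) = 4.462 kΩ.
V_A = 16.1 × 4.462/(33.8 + 4.462) = 1.877 V.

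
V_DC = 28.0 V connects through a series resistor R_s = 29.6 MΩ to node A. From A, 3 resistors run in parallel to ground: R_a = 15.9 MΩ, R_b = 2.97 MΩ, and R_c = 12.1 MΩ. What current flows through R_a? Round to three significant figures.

I ≈ 0.115 µA

Combine the parallel branches: R_p = (1/15.9 + 1/2.97 + 1/12.1)⁻¹ = 2.074 MΩ.
V_A = 28.0 × 2.074/31.67 = 1.833 V.
Branch current I = V_A/R_a = 1.833/15.9 = 0.1153 µA.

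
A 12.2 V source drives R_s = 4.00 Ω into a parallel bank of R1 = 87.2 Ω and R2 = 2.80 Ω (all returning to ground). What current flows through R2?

I ≈ 1.76 A

Parallel bank: R_p = 1/(1/87.2 + 1/2.80) = 2.713 Ω.
Node voltage V_A = V_s · R_p/(R_s + R_p) = 12.2 × 0.4041 = 4.930 V.
Branch current I = V_A/R2 = 4.930/2.80 = 1.761 A.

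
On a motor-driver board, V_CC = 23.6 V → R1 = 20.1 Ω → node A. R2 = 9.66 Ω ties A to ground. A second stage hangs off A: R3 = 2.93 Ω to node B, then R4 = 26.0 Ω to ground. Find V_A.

Looking into the second stage from A: R3 + R4 = 28.93 Ω appears in parallel with R2.
R2 ‖ (R3+R4) = 7.242 Ω.
So V_A = 23.6 × 0.2649 = 6.251 V.

V_A ≈ 6.25 V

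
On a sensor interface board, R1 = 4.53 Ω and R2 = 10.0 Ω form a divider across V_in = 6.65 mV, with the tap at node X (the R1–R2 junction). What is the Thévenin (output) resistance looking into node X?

R_th ≈ 3.12 Ω

Zeroing V_in shorts the top of R1 to ground, so R_th = R1 ‖ R2 = 3.118 Ω.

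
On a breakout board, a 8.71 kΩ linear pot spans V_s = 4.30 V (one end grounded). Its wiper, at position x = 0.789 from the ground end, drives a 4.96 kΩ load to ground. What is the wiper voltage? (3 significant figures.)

The pot divides into 1.838 kΩ above the wiper and 6.872 kΩ below.
Lower segment in parallel with the load: 6.872 ‖ 4.96 = 2.881 kΩ.
V_out = 4.30 × 2.881/(1.838 + 2.881) = 2.625 V.

V_out ≈ 2.63 V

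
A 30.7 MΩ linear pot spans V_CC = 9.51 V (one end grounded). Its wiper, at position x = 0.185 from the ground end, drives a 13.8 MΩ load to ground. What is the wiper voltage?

V_out ≈ 1.32 V

The pot divides into 25.02 MΩ above the wiper and 5.679 MΩ below.
R_L loads the lower segment: effective lower R = 4.024 MΩ.
Then V_out = V_CC · 4.024/(25.02 + 4.024) = 1.317 V.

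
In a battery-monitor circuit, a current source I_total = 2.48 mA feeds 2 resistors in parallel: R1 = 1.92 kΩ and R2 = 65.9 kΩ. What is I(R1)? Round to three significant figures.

I ≈ 2.41 mA

With just two branches, the current splits inversely with resistance.
I(R1) = 2.48 × 65.9/(1.92 + 65.9) = 2.48 × 0.9717 = 2.410 mA.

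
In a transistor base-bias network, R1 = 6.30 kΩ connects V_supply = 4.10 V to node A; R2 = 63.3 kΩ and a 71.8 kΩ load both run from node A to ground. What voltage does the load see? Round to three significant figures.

V_out ≈ 3.45 V

The load sits in parallel with R2, giving an effective lower resistance R2' = R2·R_L/(R2+R_L) = 33.64 kΩ.
Then V_out = V_supply · R2'/(R1 + R2') = 4.10 × 33.64/39.94 = 3.453 V.
(Unloaded it would be 3.73 V; the load pulls it down.)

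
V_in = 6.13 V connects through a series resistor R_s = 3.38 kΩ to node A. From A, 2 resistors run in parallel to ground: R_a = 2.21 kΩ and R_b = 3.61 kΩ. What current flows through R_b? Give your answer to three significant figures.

I ≈ 0.490 mA

Equivalent of the parallel group: R_p = 1.371 kΩ.
Node voltage V_A = V_in · R_p/(R_s + R_p) = 6.13 × 0.2885 = 1.769 V.
Branch current I = V_A/R_b = 1.769/3.61 = 0.4900 mA.
(Check via current divider: I_total = 1.290 mA; share G_k/ΣG = 0.3797 → same result.)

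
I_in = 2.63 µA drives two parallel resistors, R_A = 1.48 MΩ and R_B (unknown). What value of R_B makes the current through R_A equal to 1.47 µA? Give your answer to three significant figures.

R_B ≈ 1.88 MΩ

Two-branch current divider: I_A = I_in · R_B/(R_A + R_B).
With f = 0.5589, R_B = R_A · f/(1−f) = 1.48 × 1.267 = 1.876 MΩ.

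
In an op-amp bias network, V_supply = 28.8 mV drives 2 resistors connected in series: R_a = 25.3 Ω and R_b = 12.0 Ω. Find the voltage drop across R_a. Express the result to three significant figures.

ΣR = 25.3 + 12.0 = 37.30 Ω.
By the voltage-divider rule, V = 28.8 × 25.30/37.30 = 19.53 mV.

V ≈ 19.5 mV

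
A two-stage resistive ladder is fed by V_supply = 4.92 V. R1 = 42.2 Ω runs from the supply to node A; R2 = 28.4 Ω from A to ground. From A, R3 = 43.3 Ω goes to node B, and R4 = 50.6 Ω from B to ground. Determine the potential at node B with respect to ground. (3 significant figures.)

Node A sees R2 in parallel with the series input of stage 2, R3 + R4 = 93.90 Ω.
R2 ‖ (R3+R4) = 21.81 Ω.
V_A = 4.92 × 21.81/(42.2 + 21.81) = 1.676 V.
Stage 2 is unloaded, so V_B = V_A · R4/(R3+R4) = 1.676 × 50.6/93.90 = 0.9032 V.

V_B ≈ 0.903 V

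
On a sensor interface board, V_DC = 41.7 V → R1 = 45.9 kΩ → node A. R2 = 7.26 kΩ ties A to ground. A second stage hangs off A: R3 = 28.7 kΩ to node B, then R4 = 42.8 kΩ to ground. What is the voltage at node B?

V_B ≈ 3.13 V

Node A sees R2 in parallel with the series input of stage 2, R3 + R4 = 71.50 kΩ.
R2 ‖ (R3+R4) = 6.591 kΩ.
So V_A = 41.7 × 0.1256 = 5.236 V.
Stage 2 is unloaded, so V_B = V_A · R4/(R3+R4) = 5.236 × 42.8/71.50 = 3.134 V.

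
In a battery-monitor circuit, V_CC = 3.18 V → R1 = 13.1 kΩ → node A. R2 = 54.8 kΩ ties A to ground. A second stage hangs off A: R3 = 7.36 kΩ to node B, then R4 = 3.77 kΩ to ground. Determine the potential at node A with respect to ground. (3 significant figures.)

Node A sees R2 in parallel with the series input of stage 2, R3 + R4 = 11.13 kΩ.
Effective lower resistance at A: R2 ‖ 11.13 = 9.251 kΩ.
V_A = 3.18 × 9.251/(13.1 + 9.251) = 1.316 V.

V_A ≈ 1.32 V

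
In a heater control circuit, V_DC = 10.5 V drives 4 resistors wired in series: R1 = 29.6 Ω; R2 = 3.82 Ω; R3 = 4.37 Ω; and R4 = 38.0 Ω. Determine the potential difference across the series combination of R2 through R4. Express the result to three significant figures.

Total series resistance ΣR = 29.6 + 3.82 + 4.37 + 38.0 = 75.79 Ω.
R_{R2..R4} = 3.82 + 4.37 + 38.0 = 46.19 Ω.
Voltage divider: V = V_DC · (46.19 / 75.79) = 10.5 × 0.6094 = 6.399 V.

V ≈ 6.40 V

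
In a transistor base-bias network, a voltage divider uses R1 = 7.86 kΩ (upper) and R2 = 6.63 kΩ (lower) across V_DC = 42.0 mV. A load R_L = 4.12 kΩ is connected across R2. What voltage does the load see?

The load sits in parallel with R2, giving an effective lower resistance R2' = R2·R_L/(R2+R_L) = 2.541 kΩ.
Then V_out = V_DC · R2'/(R1 + R2') = 42.0 × 2.541/10.40 = 10.26 mV.

V_out ≈ 10.3 mV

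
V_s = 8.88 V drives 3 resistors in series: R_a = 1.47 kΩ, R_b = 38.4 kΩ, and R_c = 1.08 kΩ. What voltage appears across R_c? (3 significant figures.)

Total series resistance ΣR = 1.47 + 38.4 + 1.08 = 40.95 kΩ.
V = V_s · R/ΣR = 8.88 × 0.02637 = 0.2342 V.

V ≈ 0.234 V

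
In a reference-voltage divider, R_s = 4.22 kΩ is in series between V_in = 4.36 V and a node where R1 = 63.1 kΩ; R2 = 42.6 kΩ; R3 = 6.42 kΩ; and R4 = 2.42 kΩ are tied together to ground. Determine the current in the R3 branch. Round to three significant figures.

Equivalent of the parallel group: R_p = 1.644 kΩ.
Node voltage V_A = V_in · R_p/(R_s + R_p) = 4.36 × 0.2803 = 1.222 V.
Branch current I = V_A/R3 = 1.222/6.42 = 0.1904 mA.
(Check via current divider: I_total = 0.7435 mA; share G_k/ΣG = 0.2561 → same result.)

I ≈ 0.190 mA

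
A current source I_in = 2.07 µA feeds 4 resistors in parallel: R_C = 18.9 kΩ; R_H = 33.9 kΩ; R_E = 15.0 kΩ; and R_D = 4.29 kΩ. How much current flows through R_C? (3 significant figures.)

I ≈ 0.287 µA

ΣG = 1/18.9 + 1/33.9 + 1/15.0 + 1/4.29 = 0.3822.
Current divider: I(R_C) = I_in · G_k/ΣG = 2.07 × (0.05291/0.3822) = 2.07 × 0.1384 = 0.2866 µA.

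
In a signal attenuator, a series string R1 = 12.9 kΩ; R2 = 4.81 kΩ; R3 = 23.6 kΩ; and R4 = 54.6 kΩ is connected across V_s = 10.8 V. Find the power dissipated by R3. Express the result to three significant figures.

P ≈ 0.299 mW

Series current I = V_s/ΣR = 10.8/95.91 = 0.1126 mA.
V(R3) = I·R = 2.657 V; P = V·I = 2.657 × 0.1126 = 0.2992 mW.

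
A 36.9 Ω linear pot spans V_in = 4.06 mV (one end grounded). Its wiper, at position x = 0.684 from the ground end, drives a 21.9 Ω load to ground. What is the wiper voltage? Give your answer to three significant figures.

The pot divides into 11.66 Ω above the wiper and 25.24 Ω below.
(x·R_p) ‖ R_L = 11.73 Ω.
Then V_out = V_in · 11.73/(11.66 + 11.73) = 2.036 mV.

V_out ≈ 2.04 mV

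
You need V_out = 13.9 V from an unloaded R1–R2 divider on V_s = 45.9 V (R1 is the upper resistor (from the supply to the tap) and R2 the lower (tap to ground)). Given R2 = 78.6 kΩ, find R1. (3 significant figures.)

Required fraction k = V_out/V_s = 0.3028.
R1 = R2·(1/k − 1) = 78.6 × 2.302 = 180.9 kΩ.

R1 ≈ 181 kΩ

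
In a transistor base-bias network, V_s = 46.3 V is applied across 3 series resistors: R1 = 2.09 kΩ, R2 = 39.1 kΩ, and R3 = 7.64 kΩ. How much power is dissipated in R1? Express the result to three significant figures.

P ≈ 1.88 mW

The common current is I = 46.3/48.83 = 0.9482 mA.
V(R1) = I·R = 1.982 V; P = V·I = 1.982 × 0.9482 = 1.879 mW.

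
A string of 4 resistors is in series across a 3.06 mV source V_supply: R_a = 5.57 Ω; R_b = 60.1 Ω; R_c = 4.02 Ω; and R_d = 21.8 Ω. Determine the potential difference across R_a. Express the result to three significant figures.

V ≈ 0.186 mV

ΣR = 5.57 + 60.1 + 4.02 + 21.8 = 91.49 Ω.
Voltage divider: V = V_supply · (5.570 / 91.49) = 3.06 × 0.06088 = 0.1863 mV.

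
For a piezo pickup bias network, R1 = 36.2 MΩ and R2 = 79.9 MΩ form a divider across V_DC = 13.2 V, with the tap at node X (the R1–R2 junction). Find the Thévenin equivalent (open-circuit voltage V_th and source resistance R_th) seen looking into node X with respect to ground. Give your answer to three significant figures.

Open-circuit (no load on X): V_th = V_DC · R2/(R1 + R2) = 13.2 × 79.9/(36.20 + 79.9) = 9.084 V.
Zeroing V_DC shorts the top of R1 to ground, so R_th = R1 ‖ R2 = 24.91 MΩ.

V_th ≈ 9.08 V, R_th ≈ 24.9 MΩ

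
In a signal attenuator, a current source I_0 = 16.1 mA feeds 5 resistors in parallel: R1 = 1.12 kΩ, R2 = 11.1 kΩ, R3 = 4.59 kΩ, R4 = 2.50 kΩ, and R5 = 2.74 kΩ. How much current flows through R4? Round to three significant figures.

I ≈ 3.28 mA

ΣG = 1/1.12 + 1/11.1 + 1/4.59 + 1/2.50 + 1/2.74 = 1.966.
R4 takes the fraction G_k/ΣG = 0.4000/1.966 = 0.2035, so I = 16.1 × 0.2035 = 3.276 mA.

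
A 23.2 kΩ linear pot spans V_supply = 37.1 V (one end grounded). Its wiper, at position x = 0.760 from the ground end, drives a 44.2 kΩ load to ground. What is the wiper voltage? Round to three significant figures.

V_out ≈ 25.7 V

Split the track: R_lower = x·R_p = 17.63 kΩ, R_upper = (1−x)·R_p = 5.568 kΩ.
R_L loads the lower segment: effective lower R = 12.60 kΩ.
Then V_out = V_supply · 12.60/(5.568 + 12.60) = 25.73 V.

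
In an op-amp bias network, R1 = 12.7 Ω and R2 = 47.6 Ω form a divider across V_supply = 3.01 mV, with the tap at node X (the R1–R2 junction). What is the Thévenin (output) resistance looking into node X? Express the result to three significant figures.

Looking into X with the source shorted: R_th = R1·R2/(R1+R2) = 12.70 × 47.6/60.30 = 10.03 Ω.

R_th ≈ 10.0 Ω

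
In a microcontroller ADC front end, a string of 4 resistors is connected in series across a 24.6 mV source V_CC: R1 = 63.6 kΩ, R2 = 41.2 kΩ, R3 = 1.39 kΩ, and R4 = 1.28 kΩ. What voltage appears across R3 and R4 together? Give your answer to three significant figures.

Series total: ΣR = 63.6 + 41.2 + 1.39 + 1.28 = 107.5 kΩ.
R_{R3..R4} = 1.39 + 1.28 = 2.670 kΩ.
V = V_CC · R/ΣR = 24.6 × 0.02484 = 0.6112 mV.

V ≈ 0.611 mV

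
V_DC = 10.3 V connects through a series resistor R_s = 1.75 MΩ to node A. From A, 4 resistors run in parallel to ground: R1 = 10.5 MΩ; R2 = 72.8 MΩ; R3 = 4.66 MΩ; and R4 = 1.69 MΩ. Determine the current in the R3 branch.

Parallel bank: R_p = 1/(1/10.5 + 1/72.8 + 1/4.66 + 1/1.69) = 1.093 MΩ.
V_A by voltage divider: V_A = 10.3 × 1.093/(1.75 + 1.093) = 3.959 V.
I(R3) = V_A / R3 = 3.959/4.66 = 0.8495 µA.
(Equivalently: I_total = 3.623 µA, then current-divider fraction G_k/ΣG = 0.2345.)

I ≈ 0.850 µA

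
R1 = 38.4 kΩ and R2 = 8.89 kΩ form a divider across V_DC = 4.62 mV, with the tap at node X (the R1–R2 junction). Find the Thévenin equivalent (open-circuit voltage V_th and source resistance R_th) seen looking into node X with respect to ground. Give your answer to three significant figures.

V_th ≈ 0.869 mV, R_th ≈ 7.22 kΩ

Open-circuit (no load on X): V_th = V_DC · R2/(R1 + R2) = 4.62 × 8.89/(38.40 + 8.89) = 0.8685 mV.
With V_DC suppressed (replaced by a short), R_th = R1 ‖ R2 = (38.40 × 8.89)/(38.40 + 8.89) = 7.219 kΩ.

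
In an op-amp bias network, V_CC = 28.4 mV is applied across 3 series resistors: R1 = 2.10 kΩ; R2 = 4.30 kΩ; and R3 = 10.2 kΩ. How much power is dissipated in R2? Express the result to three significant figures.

Series current I = V_CC/ΣR = 28.4/16.60 = 1.711 µA.
V(R2) = I·R = 7.357 mV; P = V·I = 7.357 × 1.711 = 12.59 nW.

P ≈ 12.6 nW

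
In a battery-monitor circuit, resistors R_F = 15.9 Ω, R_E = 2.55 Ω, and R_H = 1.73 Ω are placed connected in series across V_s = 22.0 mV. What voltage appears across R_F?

ΣR = 15.9 + 2.55 + 1.73 = 20.18 Ω.
V = V_s · R/ΣR = 22.0 × 0.7879 = 17.33 mV.

V ≈ 17.3 mV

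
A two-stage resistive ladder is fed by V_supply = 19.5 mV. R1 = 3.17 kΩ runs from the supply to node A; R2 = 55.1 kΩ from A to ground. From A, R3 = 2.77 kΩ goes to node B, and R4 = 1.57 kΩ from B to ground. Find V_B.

V_B ≈ 3.95 mV

The second stage (R3 + R4 = 4.340 kΩ) loads node A in parallel with R2.
R2 ‖ (R3+R4) = 4.023 kΩ.
So V_A = 19.5 × 0.5593 = 10.91 mV.
V_B = V_A × 0.3618 = 3.945 mV.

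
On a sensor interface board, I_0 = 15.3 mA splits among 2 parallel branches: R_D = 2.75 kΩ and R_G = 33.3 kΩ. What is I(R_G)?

With just two branches, the current splits inversely with resistance.
So I = 15.3 × 2.75/36.05 = 1.167 mA.

I ≈ 1.17 mA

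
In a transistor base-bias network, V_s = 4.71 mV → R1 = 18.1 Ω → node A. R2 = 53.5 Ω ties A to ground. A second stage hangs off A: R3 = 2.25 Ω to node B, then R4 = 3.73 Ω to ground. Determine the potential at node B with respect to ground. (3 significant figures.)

V_B ≈ 0.673 mV

The second stage (R3 + R4 = 5.980 Ω) loads node A in parallel with R2.
Effective lower resistance at A: R2 ‖ 5.980 = 5.379 Ω.
First divider: V_A = V_s · 5.379/(18.1 + 5.379) = 1.079 mV.
V_B = V_A × 0.6237 = 0.6730 mV.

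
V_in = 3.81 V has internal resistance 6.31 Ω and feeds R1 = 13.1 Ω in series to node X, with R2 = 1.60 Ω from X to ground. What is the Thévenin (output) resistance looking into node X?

R_th ≈ 1.48 Ω

R1' = 6.31 + 13.1 = 19.41 Ω (source resistance + R1).
Zeroing V_in shorts the top of R1' to ground, so R_th = R1' ‖ R2 = 1.478 Ω.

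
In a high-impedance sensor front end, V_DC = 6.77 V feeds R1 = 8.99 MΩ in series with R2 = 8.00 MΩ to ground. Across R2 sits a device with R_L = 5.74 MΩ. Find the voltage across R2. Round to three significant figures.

R2 ‖ R_L = (8.00 × 5.74)/(8.00 + 5.74) = 3.342 MΩ.
Voltage divider with the loaded lower leg: V_out = 6.77 × 3.342/(8.99 + 3.342) = 6.77 × 0.2710 = 1.835 V.

V_out ≈ 1.83 V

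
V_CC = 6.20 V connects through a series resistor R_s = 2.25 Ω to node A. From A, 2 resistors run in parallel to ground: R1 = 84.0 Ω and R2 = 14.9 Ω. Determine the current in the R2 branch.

I ≈ 0.353 A

Parallel bank: R_p = 1/(1/84.0 + 1/14.9) = 12.66 Ω.
Node voltage V_A = V_CC · R_p/(R_s + R_p) = 6.20 × 0.8490 = 5.264 V.
Branch current I = V_A/R2 = 5.264/14.9 = 0.3533 A.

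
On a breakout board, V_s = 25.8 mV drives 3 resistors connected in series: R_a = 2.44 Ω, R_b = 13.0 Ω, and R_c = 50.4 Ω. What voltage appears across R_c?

V ≈ 19.7 mV

Total series resistance ΣR = 2.44 + 13.0 + 50.4 = 65.84 Ω.
By the voltage-divider rule, V = 25.8 × 50.40/65.84 = 19.75 mV.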